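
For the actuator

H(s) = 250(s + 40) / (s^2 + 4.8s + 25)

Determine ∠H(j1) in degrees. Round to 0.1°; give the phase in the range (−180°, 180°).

At s = jω = j1:
zero (s+40): 40 + j1 → |·| = √(40²+1²) = √1601 ≈ 40.012, ∠ = arctan(1/40) ≈ 1.43°
quadratic: (j1)² + 4.8·j1 + 25 = 24 + j4.8 → |·| ≈ 24.475, ∠ ≈ 11.31°
∠H = 1.43° − 11.31° = -9.88°

-9.9°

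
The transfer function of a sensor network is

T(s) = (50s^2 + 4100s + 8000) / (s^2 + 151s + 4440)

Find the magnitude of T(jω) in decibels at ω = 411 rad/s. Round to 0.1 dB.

Substitute s = j411:
Numerator: 50(j411)^2 + 4100(j411) + 8000 = -8438050 + j1685100
Denominator: (j411)^2 + 151(j411) + 4440 = -164481 + j62061
|N| = √(8438050² + 1685100²) ≈ 8.6047e+06, ∠N ≈ 168.71°
|D| = √(164481² + 62061²) ≈ 1.758e+05, ∠D ≈ 159.33°
|T| = 8.6047e+06 / 1.758e+05 ≈ 48.946
Gain = 20 log₁₀(48.946) ≈ 33.79 dB

33.8 dB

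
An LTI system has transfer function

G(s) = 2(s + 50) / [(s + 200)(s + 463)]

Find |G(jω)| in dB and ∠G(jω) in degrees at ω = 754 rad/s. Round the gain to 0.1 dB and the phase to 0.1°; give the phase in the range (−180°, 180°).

At s = jω = j754:
zero (s+50): 50 + j754 → |·| = √(50²+754²) = √571016 ≈ 755.66, ∠ = arctan(754/50) ≈ 86.21°
pole (s+200): 200 + j754 → |·| = √(200²+754²) = √608516 ≈ 780.07, ∠ = arctan(754/200) ≈ 75.14°
pole (s+463): 463 + j754 → |·| = √(463²+754²) = √782885 ≈ 884.81, ∠ = arctan(754/463) ≈ 58.45°
|G| = 2 · 755.66 / 6.9021e+05 ≈ 0.0021897
Gain = 20 log₁₀(0.0021897) ≈ -53.19 dB
∠G = 86.21° − 133.59° = -47.38°

-53.2 dB, -47.4°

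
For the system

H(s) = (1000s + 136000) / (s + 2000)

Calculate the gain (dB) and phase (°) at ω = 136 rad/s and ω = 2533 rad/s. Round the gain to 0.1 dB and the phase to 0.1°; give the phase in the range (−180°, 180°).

Substitute s = j136:
Numerator: 1000(j136) + 136000 = 136000 + j136000
Denominator: (j136) + 2000 = 2000 + j136
|N| = √(136000² + 136000²) ≈ 1.9233e+05, ∠N ≈ 45.00°
|D| = √(2000² + 136²) ≈ 2004.6, ∠D ≈ 3.89°
|H| = 1.9233e+05 / 2004.6 ≈ 95.944
Gain = 20 log₁₀(95.944) ≈ 39.64 dB
∠H = 45.00° − 3.89° = 41.11°

Substitute s = j2533:
Numerator: 1000(j2533) + 136000 = 136000 + j2533000
Denominator: (j2533) + 2000 = 2000 + j2533
|N| = √(136000² + 2533000²) ≈ 2.5366e+06, ∠N ≈ 86.93°
|D| = √(2000² + 2533²) ≈ 3227.4, ∠D ≈ 51.71°
|H| = 2.5366e+06 / 3227.4 ≈ 785.96
Gain = 20 log₁₀(785.96) ≈ 57.91 dB
∠H = 86.93° − 51.71° = 35.22°

ω = 136: 39.6 dB, 41.1°; ω = 2533: 57.9 dB, 35.2°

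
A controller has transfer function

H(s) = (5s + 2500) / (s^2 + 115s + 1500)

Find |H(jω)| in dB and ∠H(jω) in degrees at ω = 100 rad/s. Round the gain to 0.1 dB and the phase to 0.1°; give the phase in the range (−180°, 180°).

Substitute s = j100:
Numerator: 5(j100) + 2500 = 2500 + j500
Denominator: (j100)^2 + 115(j100) + 1500 = -8500 + j11500
|N| = √(2500² + 500²) ≈ 2549.5, ∠N ≈ 11.31°
|D| = √(8500² + 11500²) ≈ 14300, ∠D ≈ 126.47°
|H| = 2549.5 / 14300 ≈ 0.17829
Gain = 20 log₁₀(0.17829) ≈ -14.98 dB
∠H = 11.31° − 126.47° = -115.16°

-15.0 dB, -115.2°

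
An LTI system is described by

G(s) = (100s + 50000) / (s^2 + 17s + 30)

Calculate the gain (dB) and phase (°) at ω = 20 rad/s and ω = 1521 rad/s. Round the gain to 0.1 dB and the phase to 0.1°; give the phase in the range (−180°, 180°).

ω = 20: 40.0 dB, -135.1°; ω = 1521: -23.2 dB, -107.6°

Substitute s = j20:
Numerator: 100(j20) + 50000 = 50000 + j2000
Denominator: (j20)^2 + 17(j20) + 30 = -370 + j340
|N| = √(50000² + 2000²) ≈ 50040, ∠N ≈ 2.29°
|D| = √(370² + 340²) ≈ 502.49, ∠D ≈ 137.42°
|G| = 50040 / 502.49 ≈ 99.584
Gain = 20 log₁₀(99.584) ≈ 39.96 dB
∠G = 2.29° − 137.42° = -135.13°

Substitute s = j1521:
Numerator: 100(j1521) + 50000 = 50000 + j152100
Denominator: (j1521)^2 + 17(j1521) + 30 = -2313411 + j25857
|N| = √(50000² + 152100²) ≈ 1.6011e+05, ∠N ≈ 71.80°
|D| = √(2313411² + 25857²) ≈ 2.3136e+06, ∠D ≈ 179.36°
|G| = 1.6011e+05 / 2.3136e+06 ≈ 0.069204
Gain = 20 log₁₀(0.069204) ≈ -23.20 dB
∠G = 71.80° − 179.36° = -107.56°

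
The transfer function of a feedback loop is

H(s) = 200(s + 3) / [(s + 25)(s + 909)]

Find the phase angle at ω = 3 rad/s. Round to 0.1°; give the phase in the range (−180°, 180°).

At s = jω = j3:
zero (s+3): 3 + j3 → |·| = √(3²+3²) = √18 ≈ 4.2426, ∠ = arctan(3/3) ≈ 45.00°
pole (s+25): 25 + j3 → |·| = √(25²+3²) = √634 ≈ 25.179, ∠ = arctan(3/25) ≈ 6.84°
pole (s+909): 909 + j3 → |·| = √(909²+3²) = √826290 ≈ 909, ∠ = arctan(3/909) ≈ 0.19°
∠H = 45.00° − 7.03° = 37.97°

38.0°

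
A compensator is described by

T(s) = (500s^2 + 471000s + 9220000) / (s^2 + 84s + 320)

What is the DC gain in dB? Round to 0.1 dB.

T(0) = 9220000 / 320 ≈ 28812
20 log₁₀(28812) ≈ 89.19 dB

89.2 dB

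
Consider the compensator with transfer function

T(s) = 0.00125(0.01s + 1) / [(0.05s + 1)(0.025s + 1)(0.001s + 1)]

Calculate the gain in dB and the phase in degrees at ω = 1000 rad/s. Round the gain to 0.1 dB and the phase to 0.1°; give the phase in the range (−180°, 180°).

At ω = 1000 rad/s:
zero (1 + j1000·0.01) = 1 + j10 → |·| ≈ 10.05, ∠ ≈ 84.29°
pole (1 + j1000·0.05) = 1 + j50 → |·| ≈ 50.01, ∠ ≈ 88.85°
pole (1 + j1000·0.025) = 1 + j25 → |·| ≈ 25.02, ∠ ≈ 87.71°
pole (1 + j1000·0.001) = 1 + j1 → |·| ≈ 1.4142, ∠ ≈ 45.00°
|T| = 0.00125 · 10.05 / (50.01 · 25.02 · 1.4142) ≈ 7.0994e-06
Gain = 20 log₁₀(7.0994e-06) ≈ -102.98 dB
∠T = (84.29°) − (88.85° + 87.71° + 45.00°) = -137.27°

-103.0 dB, -137.3°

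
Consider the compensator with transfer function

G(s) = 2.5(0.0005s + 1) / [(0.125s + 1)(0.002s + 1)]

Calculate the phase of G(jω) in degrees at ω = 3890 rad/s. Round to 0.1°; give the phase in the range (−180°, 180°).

At ω = 3890 rad/s:
zero (1 + j3890·0.0005) = 1 + j1.945 → |·| ≈ 2.187, ∠ ≈ 62.79°
pole (1 + j3890·0.125) = 1 + j486.25 → |·| ≈ 486.25, ∠ ≈ 89.88°
pole (1 + j3890·0.002) = 1 + j7.78 → |·| ≈ 7.844, ∠ ≈ 82.68°
∠G = (62.79°) − (89.88° + 82.68°) = -109.77°

-109.8°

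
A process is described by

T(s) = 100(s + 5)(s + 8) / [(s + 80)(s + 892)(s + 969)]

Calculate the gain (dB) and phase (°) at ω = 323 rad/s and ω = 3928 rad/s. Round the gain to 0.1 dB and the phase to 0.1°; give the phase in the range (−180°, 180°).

ω = 323: -29.8 dB, 63.3°; ω = 3928: -32.4 dB, -62.4°

At s = jω = j323:
zero (s+5): 5 + j323 → |·| = √(5²+323²) = √104354 ≈ 323.04, ∠ = arctan(323/5) ≈ 89.11°
zero (s+8): 8 + j323 → |·| = √(8²+323²) = √104393 ≈ 323.1, ∠ = arctan(323/8) ≈ 88.58°
pole (s+80): 80 + j323 → |·| = √(80²+323²) = √110729 ≈ 332.76, ∠ = arctan(323/80) ≈ 76.09°
pole (s+892): 892 + j323 → |·| = √(892²+323²) = √899993 ≈ 948.68, ∠ = arctan(323/892) ≈ 19.91°
pole (s+969): 969 + j323 → |·| = √(969²+323²) = √1043290 ≈ 1021.4, ∠ = arctan(323/969) ≈ 18.43°
|T| = 100 · 1.0437e+05 / 3.2244e+08 ≈ 0.032369
Gain = 20 log₁₀(0.032369) ≈ -29.80 dB
∠T = 177.69° − 114.43° = 63.26°

At s = jω = j3928:
zero (s+5): 5 + j3928 → |·| = √(5²+3928²) = √15429209 ≈ 3928, ∠ = arctan(3928/5) ≈ 89.93°
zero (s+8): 8 + j3928 → |·| = √(8²+3928²) = √15429248 ≈ 3928, ∠ = arctan(3928/8) ≈ 89.88°
pole (s+80): 80 + j3928 → |·| = √(80²+3928²) = √15435584 ≈ 3928.8, ∠ = arctan(3928/80) ≈ 88.83°
pole (s+892): 892 + j3928 → |·| = √(892²+3928²) = √16224848 ≈ 4028, ∠ = arctan(3928/892) ≈ 77.21°
pole (s+969): 969 + j3928 → |·| = √(969²+3928²) = √16368145 ≈ 4045.8, ∠ = arctan(3928/969) ≈ 76.14°
|T| = 100 · 1.5429e+07 / 6.4026e+10 ≈ 0.024098
Gain = 20 log₁₀(0.024098) ≈ -32.36 dB
∠T = 179.81° − 242.18° = -62.37°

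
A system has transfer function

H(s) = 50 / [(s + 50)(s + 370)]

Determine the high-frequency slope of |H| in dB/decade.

Each pole contributes −20 dB/decade at high frequency; each zero contributes +20 dB/decade.
Net: 0 zero(s) − 2 pole(s) → -40 dB/decade.

-40 dB/decade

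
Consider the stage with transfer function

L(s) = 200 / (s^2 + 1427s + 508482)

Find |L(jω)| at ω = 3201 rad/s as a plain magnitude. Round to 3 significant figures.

1.86e-05

Substitute s = j3201:
Numerator: 200 = 200 + j0
Denominator: (j3201)^2 + 1427(j3201) + 508482 = -9737919 + j4567827
|N| = √(200² + 0²) ≈ 200, ∠N ≈ 0.00°
|D| = √(9737919² + 4567827²) ≈ 1.0756e+07, ∠D ≈ 154.87°
|L| = 200 / 1.0756e+07 ≈ 1.8594e-05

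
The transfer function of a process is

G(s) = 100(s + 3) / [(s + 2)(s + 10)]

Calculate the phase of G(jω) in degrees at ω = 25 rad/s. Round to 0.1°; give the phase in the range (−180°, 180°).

At s = jω = j25:
zero (s+3): 3 + j25 → |·| = √(3²+25²) = √634 ≈ 25.179, ∠ = arctan(25/3) ≈ 83.16°
pole (s+2): 2 + j25 → |·| = √(2²+25²) = √629 ≈ 25.08, ∠ = arctan(25/2) ≈ 85.43°
pole (s+10): 10 + j25 → |·| = √(10²+25²) = √725 ≈ 26.926, ∠ = arctan(25/10) ≈ 68.20°
∠G = 83.16° − 153.63° = -70.47°

-70.5°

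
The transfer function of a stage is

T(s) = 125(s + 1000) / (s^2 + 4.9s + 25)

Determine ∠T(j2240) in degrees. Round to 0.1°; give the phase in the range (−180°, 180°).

At s = jω = j2240:
zero (s+1000): 1000 + j2240 → |·| = √(1000²+2240²) = √6017600 ≈ 2453.1, ∠ = arctan(2240/1000) ≈ 65.94°
quadratic: (j2240)² + 4.9·j2240 + 25 = -5017575 + j10976 → |·| ≈ 5.0176e+06, ∠ ≈ 179.87°
∠T = 65.94° − 179.87° = -113.93°

-113.9°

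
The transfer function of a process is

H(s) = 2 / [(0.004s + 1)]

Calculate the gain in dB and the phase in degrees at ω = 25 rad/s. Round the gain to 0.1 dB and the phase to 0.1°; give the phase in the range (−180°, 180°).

At ω = 25 rad/s:
pole (1 + j25·0.004) = 1 + j0.1 → |·| ≈ 1.005, ∠ ≈ 5.71°
|H| = 2 · 1 / (1.005) ≈ 1.99
Gain = 20 log₁₀(1.99) ≈ 5.98 dB
∠H = (0°) − (5.71°) = -5.71°

6.0 dB, -5.7°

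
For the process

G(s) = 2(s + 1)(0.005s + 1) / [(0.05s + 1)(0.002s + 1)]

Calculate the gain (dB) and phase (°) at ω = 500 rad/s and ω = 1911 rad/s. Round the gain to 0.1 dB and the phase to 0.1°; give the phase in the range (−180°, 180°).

At ω = 500 rad/s:
zero (1 + j500·1) = 1 + j500 → |·| ≈ 500, ∠ ≈ 89.89°
zero (1 + j500·0.005) = 1 + j2.5 → |·| ≈ 2.6926, ∠ ≈ 68.20°
pole (1 + j500·0.05) = 1 + j25 → |·| ≈ 25.02, ∠ ≈ 87.71°
pole (1 + j500·0.002) = 1 + j1 → |·| ≈ 1.4142, ∠ ≈ 45.00°
|G| = 2 · 500 · 2.6926 / (25.02 · 1.4142) ≈ 76.098
Gain = 20 log₁₀(76.098) ≈ 37.63 dB
∠G = (89.89° + 68.20°) − (87.71° + 45.00°) = 25.38°

At ω = 1911 rad/s:
zero (1 + j1911·1) = 1 + j1911 → |·| ≈ 1911, ∠ ≈ 89.97°
zero (1 + j1911·0.005) = 1 + j9.555 → |·| ≈ 9.6072, ∠ ≈ 84.03°
pole (1 + j1911·0.05) = 1 + j95.55 → |·| ≈ 95.555, ∠ ≈ 89.40°
pole (1 + j1911·0.002) = 1 + j3.822 → |·| ≈ 3.9507, ∠ ≈ 75.34°
|G| = 2 · 1911 · 9.6072 / (95.555 · 3.9507) ≈ 97.266
Gain = 20 log₁₀(97.266) ≈ 39.76 dB
∠G = (89.97° + 84.03°) − (89.40° + 75.34°) = 9.26°

ω = 500: 37.6 dB, 25.4°; ω = 1911: 39.8 dB, 9.3°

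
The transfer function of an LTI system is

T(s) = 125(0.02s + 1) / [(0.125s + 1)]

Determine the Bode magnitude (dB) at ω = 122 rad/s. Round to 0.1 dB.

26.7 dB

At ω = 122 rad/s:
zero (1 + j122·0.02) = 1 + j2.44 → |·| ≈ 2.637, ∠ ≈ 67.71°
pole (1 + j122·0.125) = 1 + j15.25 → |·| ≈ 15.283, ∠ ≈ 86.25°
|T| = 125 · 2.637 / (15.283) ≈ 21.568
Gain = 20 log₁₀(21.568) ≈ 26.68 dB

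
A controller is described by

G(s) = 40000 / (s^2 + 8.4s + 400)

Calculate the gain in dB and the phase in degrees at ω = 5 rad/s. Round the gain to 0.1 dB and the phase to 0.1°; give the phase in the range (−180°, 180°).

At s = jω = j5:
quadratic: (j5)² + 8.4·j5 + 400 = 375 + j42 → |·| ≈ 377.34, ∠ ≈ 6.39°
|G| = 40000 / 377.34 ≈ 106.01
Gain = 20 log₁₀(106.01) ≈ 40.51 dB
∠G = 0.00° − 6.39° = -6.39°

40.5 dB, -6.4°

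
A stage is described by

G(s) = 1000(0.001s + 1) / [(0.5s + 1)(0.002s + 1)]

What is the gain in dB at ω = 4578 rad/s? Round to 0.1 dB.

-13.1 dB

At ω = 4578 rad/s:
zero (1 + j4578·0.001) = 1 + j4.578 → |·| ≈ 4.6859, ∠ ≈ 77.68°
pole (1 + j4578·0.5) = 1 + j2289 → |·| ≈ 2289, ∠ ≈ 89.97°
pole (1 + j4578·0.002) = 1 + j9.156 → |·| ≈ 9.2104, ∠ ≈ 83.77°
|G| = 1000 · 4.6859 / (2289 · 9.2104) ≈ 0.22226
Gain = 20 log₁₀(0.22226) ≈ -13.06 dB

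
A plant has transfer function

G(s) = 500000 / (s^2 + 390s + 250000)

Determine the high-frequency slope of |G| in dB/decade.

-40 dB/decade

Each pole contributes −20 dB/decade at high frequency; each zero contributes +20 dB/decade.
Net: 0 zero(s) − 2 pole(s) → -40 dB/decade.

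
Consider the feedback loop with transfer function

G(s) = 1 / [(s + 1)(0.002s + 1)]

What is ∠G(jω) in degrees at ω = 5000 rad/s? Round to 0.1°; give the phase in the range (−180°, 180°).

-174.3°

At ω = 5000 rad/s:
pole (1 + j5000·1) = 1 + j5000 → |·| ≈ 5000, ∠ ≈ 89.99°
pole (1 + j5000·0.002) = 1 + j10 → |·| ≈ 10.05, ∠ ≈ 84.29°
∠G = (0°) − (89.99° + 84.29°) = -174.28°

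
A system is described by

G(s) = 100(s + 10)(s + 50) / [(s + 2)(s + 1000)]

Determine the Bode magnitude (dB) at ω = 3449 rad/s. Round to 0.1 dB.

At s = jω = j3449:
zero (s+10): 10 + j3449 → |·| = √(10²+3449²) = √11895701 ≈ 3449, ∠ = arctan(3449/10) ≈ 89.83°
zero (s+50): 50 + j3449 → |·| = √(50²+3449²) = √11898101 ≈ 3449.4, ∠ = arctan(3449/50) ≈ 89.17°
pole (s+2): 2 + j3449 → |·| = √(2²+3449²) = √11895605 ≈ 3449, ∠ = arctan(3449/2) ≈ 89.97°
pole (s+1000): 1000 + j3449 → |·| = √(1000²+3449²) = √12895601 ≈ 3591, ∠ = arctan(3449/1000) ≈ 73.83°
|G| = 100 · 1.1897e+07 / 1.2385e+07 ≈ 96.06
Gain = 20 log₁₀(96.06) ≈ 39.65 dB

39.7 dB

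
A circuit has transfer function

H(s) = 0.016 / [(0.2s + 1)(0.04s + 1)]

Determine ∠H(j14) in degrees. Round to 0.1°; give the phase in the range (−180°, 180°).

-99.6°

At ω = 14 rad/s:
pole (1 + j14·0.2) = 1 + j2.8 → |·| ≈ 2.9732, ∠ ≈ 70.35°
pole (1 + j14·0.04) = 1 + j0.56 → |·| ≈ 1.1461, ∠ ≈ 29.25°
∠H = (0°) − (70.35° + 29.25°) = -99.60°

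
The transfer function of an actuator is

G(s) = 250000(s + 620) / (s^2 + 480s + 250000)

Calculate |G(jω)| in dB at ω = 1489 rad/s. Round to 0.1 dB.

45.7 dB

At s = jω = j1489:
zero (s+620): 620 + j1489 → |·| = √(620²+1489²) = √2601521 ≈ 1612.9, ∠ = arctan(1489/620) ≈ 67.39°
quadratic: (j1489)² + 480·j1489 + 250000 = -1967121 + j714720 → |·| ≈ 2.0929e+06, ∠ ≈ 160.03°
|G| = 250000 · 1612.9 / 2.0929e+06 ≈ 192.66
Gain = 20 log₁₀(192.66) ≈ 45.70 dB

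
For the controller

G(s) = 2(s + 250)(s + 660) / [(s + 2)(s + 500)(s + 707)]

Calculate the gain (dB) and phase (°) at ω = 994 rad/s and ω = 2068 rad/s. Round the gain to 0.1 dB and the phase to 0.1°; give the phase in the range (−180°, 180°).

At s = jω = j994:
zero (s+250): 250 + j994 → |·| = √(250²+994²) = √1050536 ≈ 1025, ∠ = arctan(994/250) ≈ 75.88°
zero (s+660): 660 + j994 → |·| = √(660²+994²) = √1423636 ≈ 1193.2, ∠ = arctan(994/660) ≈ 56.42°
pole (s+2): 2 + j994 → |·| = √(2²+994²) = √988040 ≈ 994, ∠ = arctan(994/2) ≈ 89.88°
pole (s+500): 500 + j994 → |·| = √(500²+994²) = √1238036 ≈ 1112.7, ∠ = arctan(994/500) ≈ 63.30°
pole (s+707): 707 + j994 → |·| = √(707²+994²) = √1487885 ≈ 1219.8, ∠ = arctan(994/707) ≈ 54.58°
|G| = 2 · 1.223e+06 / 1.3491e+09 ≈ 0.0018131
Gain = 20 log₁₀(0.0018131) ≈ -54.83 dB
∠G = 132.30° − 207.76° = -75.46°

At s = jω = j2068:
zero (s+250): 250 + j2068 → |·| = √(250²+2068²) = √4339124 ≈ 2083.1, ∠ = arctan(2068/250) ≈ 83.11°
zero (s+660): 660 + j2068 → |·| = √(660²+2068²) = √4712224 ≈ 2170.8, ∠ = arctan(2068/660) ≈ 72.30°
pole (s+2): 2 + j2068 → |·| = √(2²+2068²) = √4276628 ≈ 2068, ∠ = arctan(2068/2) ≈ 89.94°
pole (s+500): 500 + j2068 → |·| = √(500²+2068²) = √4526624 ≈ 2127.6, ∠ = arctan(2068/500) ≈ 76.41°
pole (s+707): 707 + j2068 → |·| = √(707²+2068²) = √4776473 ≈ 2185.5, ∠ = arctan(2068/707) ≈ 71.13°
|G| = 2 · 4.522e+06 / 9.6159e+09 ≈ 0.00094053
Gain = 20 log₁₀(0.00094053) ≈ -60.53 dB
∠G = 155.41° − 237.48° = -82.07°

ω = 994: -54.8 dB, -75.5°; ω = 2068: -60.5 dB, -82.1°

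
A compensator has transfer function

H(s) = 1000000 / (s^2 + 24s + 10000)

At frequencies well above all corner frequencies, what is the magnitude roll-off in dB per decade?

Each pole contributes −20 dB/decade at high frequency; each zero contributes +20 dB/decade.
Net: 0 zero(s) − 2 pole(s) → -40 dB/decade.

-40 dB/decade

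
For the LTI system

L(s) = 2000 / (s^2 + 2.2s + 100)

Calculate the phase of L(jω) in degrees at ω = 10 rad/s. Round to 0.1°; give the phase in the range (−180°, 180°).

-90.0°

At s = jω = j10:
quadratic: (j10)² + 2.2·j10 + 100 = 0 + j22 → |·| ≈ 22, ∠ ≈ 90.00°
∠L = 0.00° − 90.00° = -90.00°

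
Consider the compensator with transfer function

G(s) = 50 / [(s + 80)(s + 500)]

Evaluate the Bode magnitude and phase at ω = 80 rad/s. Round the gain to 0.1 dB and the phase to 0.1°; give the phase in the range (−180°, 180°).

At s = jω = j80:
pole (s+80): 80 + j80 → |·| = √(80²+80²) = √12800 ≈ 113.14, ∠ = arctan(80/80) ≈ 45.00°
pole (s+500): 500 + j80 → |·| = √(500²+80²) = √256400 ≈ 506.36, ∠ = arctan(80/500) ≈ 9.09°
|G| = 50 / 57290 ≈ 0.00087275
Gain = 20 log₁₀(0.00087275) ≈ -61.18 dB
∠G = 0.00° − 54.09° = -54.09°

-61.2 dB, -54.1°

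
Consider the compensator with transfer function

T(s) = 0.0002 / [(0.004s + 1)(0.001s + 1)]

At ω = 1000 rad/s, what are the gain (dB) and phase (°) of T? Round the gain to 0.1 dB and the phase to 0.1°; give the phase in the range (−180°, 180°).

-89.3 dB, -121.0°

At ω = 1000 rad/s:
pole (1 + j1000·0.004) = 1 + j4 → |·| ≈ 4.1231, ∠ ≈ 75.96°
pole (1 + j1000·0.001) = 1 + j1 → |·| ≈ 1.4142, ∠ ≈ 45.00°
|T| = 0.0002 · 1 / (4.1231 · 1.4142) ≈ 3.43e-05
Gain = 20 log₁₀(3.43e-05) ≈ -89.29 dB
∠T = (0°) − (75.96° + 45.00°) = -120.96°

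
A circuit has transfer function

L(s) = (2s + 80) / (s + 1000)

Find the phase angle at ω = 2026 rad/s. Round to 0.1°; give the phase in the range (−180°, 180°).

Substitute s = j2026:
Numerator: 2(j2026) + 80 = 80 + j4052
Denominator: (j2026) + 1000 = 1000 + j2026
|N| = √(80² + 4052²) ≈ 4052.8, ∠N ≈ 88.87°
|D| = √(1000² + 2026²) ≈ 2259.4, ∠D ≈ 63.73°
∠L = 88.87° − 63.73° = 25.14°

25.1°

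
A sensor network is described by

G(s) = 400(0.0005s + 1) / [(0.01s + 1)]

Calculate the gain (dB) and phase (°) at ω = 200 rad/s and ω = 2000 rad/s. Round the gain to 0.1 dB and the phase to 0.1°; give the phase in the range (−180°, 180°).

At ω = 200 rad/s:
zero (1 + j200·0.0005) = 1 + j0.1 → |·| ≈ 1.005, ∠ ≈ 5.71°
pole (1 + j200·0.01) = 1 + j2 → |·| ≈ 2.2361, ∠ ≈ 63.43°
|G| = 400 · 1.005 / (2.2361) ≈ 179.78
Gain = 20 log₁₀(179.78) ≈ 45.09 dB
∠G = (5.71°) − (63.43°) = -57.72°

At ω = 2000 rad/s:
zero (1 + j2000·0.0005) = 1 + j1 → |·| ≈ 1.4142, ∠ ≈ 45.00°
pole (1 + j2000·0.01) = 1 + j20 → |·| ≈ 20.025, ∠ ≈ 87.14°
|G| = 400 · 1.4142 / (20.025) ≈ 28.249
Gain = 20 log₁₀(28.249) ≈ 29.02 dB
∠G = (45.00°) − (87.14°) = -42.14°

ω = 200: 45.1 dB, -57.7°; ω = 2000: 29.0 dB, -42.1°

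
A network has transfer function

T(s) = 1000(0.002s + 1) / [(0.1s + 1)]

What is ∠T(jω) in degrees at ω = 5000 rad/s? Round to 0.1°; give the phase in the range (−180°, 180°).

-5.6°

At ω = 5000 rad/s:
zero (1 + j5000·0.002) = 1 + j10 → |·| ≈ 10.05, ∠ ≈ 84.29°
pole (1 + j5000·0.1) = 1 + j500 → |·| ≈ 500, ∠ ≈ 89.89°
∠T = (84.29°) − (89.89°) = -5.60°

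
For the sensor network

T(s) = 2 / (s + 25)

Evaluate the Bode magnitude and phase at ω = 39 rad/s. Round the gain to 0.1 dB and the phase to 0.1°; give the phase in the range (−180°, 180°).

-27.3 dB, -57.3°

Substitute s = j39:
Numerator: 2 = 2 + j0
Denominator: (j39) + 25 = 25 + j39
|N| = √(2² + 0²) ≈ 2, ∠N ≈ 0.00°
|D| = √(25² + 39²) ≈ 46.325, ∠D ≈ 57.34°
|T| = 2 / 46.325 ≈ 0.043173
Gain = 20 log₁₀(0.043173) ≈ -27.30 dB
∠T = 0.00° − 57.34° = -57.34°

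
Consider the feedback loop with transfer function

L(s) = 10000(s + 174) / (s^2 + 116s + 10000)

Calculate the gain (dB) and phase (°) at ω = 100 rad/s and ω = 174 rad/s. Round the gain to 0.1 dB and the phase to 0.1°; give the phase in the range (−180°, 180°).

At s = jω = j100:
zero (s+174): 174 + j100 → |·| = √(174²+100²) = √40276 ≈ 200.69, ∠ = arctan(100/174) ≈ 29.89°
quadratic: (j100)² + 116·j100 + 10000 = 0 + j11600 → |·| ≈ 11600, ∠ ≈ 90.00°
|L| = 10000 · 200.69 / 11600 ≈ 173.01
Gain = 20 log₁₀(173.01) ≈ 44.76 dB
∠L = 29.89° − 90.00° = -60.11°

At s = jω = j174:
zero (s+174): 174 + j174 → |·| = √(174²+174²) = √60552 ≈ 246.07, ∠ = arctan(174/174) ≈ 45.00°
quadratic: (j174)² + 116·j174 + 10000 = -20276 + j20184 → |·| ≈ 28610, ∠ ≈ 135.13°
|L| = 10000 · 246.07 / 28610 ≈ 86.008
Gain = 20 log₁₀(86.008) ≈ 38.69 dB
∠L = 45.00° − 135.13° = -90.13°

ω = 100: 44.8 dB, -60.1°; ω = 174: 38.7 dB, -90.1°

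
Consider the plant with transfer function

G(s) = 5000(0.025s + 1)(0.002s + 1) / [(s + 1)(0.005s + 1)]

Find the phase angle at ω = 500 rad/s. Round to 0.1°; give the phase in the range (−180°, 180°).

At ω = 500 rad/s:
zero (1 + j500·0.025) = 1 + j12.5 → |·| ≈ 12.54, ∠ ≈ 85.43°
zero (1 + j500·0.002) = 1 + j1 → |·| ≈ 1.4142, ∠ ≈ 45.00°
pole (1 + j500·1) = 1 + j500 → |·| ≈ 500, ∠ ≈ 89.89°
pole (1 + j500·0.005) = 1 + j2.5 → |·| ≈ 2.6926, ∠ ≈ 68.20°
∠G = (85.43° + 45.00°) − (89.89° + 68.20°) = -27.66°

-27.7°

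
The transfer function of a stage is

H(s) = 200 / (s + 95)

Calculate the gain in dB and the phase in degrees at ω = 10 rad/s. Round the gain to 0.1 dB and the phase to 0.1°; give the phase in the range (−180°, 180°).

6.4 dB, -6.0°

Substitute s = j10:
Numerator: 200 = 200 + j0
Denominator: (j10) + 95 = 95 + j10
|N| = √(200² + 0²) ≈ 200, ∠N ≈ 0.00°
|D| = √(95² + 10²) ≈ 95.525, ∠D ≈ 6.01°
|H| = 200 / 95.525 ≈ 2.0937
Gain = 20 log₁₀(2.0937) ≈ 6.42 dB
∠H = 0.00° − 6.01° = -6.01°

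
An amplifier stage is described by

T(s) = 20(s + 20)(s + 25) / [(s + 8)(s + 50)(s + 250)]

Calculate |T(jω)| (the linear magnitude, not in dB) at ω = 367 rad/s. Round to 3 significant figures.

At s = jω = j367:
zero (s+20): 20 + j367 → |·| = √(20²+367²) = √135089 ≈ 367.54, ∠ = arctan(367/20) ≈ 86.88°
zero (s+25): 25 + j367 → |·| = √(25²+367²) = √135314 ≈ 367.85, ∠ = arctan(367/25) ≈ 86.10°
pole (s+8): 8 + j367 → |·| = √(8²+367²) = √134753 ≈ 367.09, ∠ = arctan(367/8) ≈ 88.75°
pole (s+50): 50 + j367 → |·| = √(50²+367²) = √137189 ≈ 370.39, ∠ = arctan(367/50) ≈ 82.24°
pole (s+250): 250 + j367 → |·| = √(250²+367²) = √197189 ≈ 444.06, ∠ = arctan(367/250) ≈ 55.74°
|T| = 20 · 1.352e+05 / 6.0377e+07 ≈ 0.044785

0.0448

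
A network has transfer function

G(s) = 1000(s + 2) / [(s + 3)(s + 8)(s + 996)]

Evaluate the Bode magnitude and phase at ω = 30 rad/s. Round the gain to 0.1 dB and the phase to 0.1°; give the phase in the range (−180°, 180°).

-29.8 dB, -74.9°

At s = jω = j30:
zero (s+2): 2 + j30 → |·| = √(2²+30²) = √904 ≈ 30.067, ∠ = arctan(30/2) ≈ 86.19°
pole (s+3): 3 + j30 → |·| = √(3²+30²) = √909 ≈ 30.15, ∠ = arctan(30/3) ≈ 84.29°
pole (s+8): 8 + j30 → |·| = √(8²+30²) = √964 ≈ 31.048, ∠ = arctan(30/8) ≈ 75.07°
pole (s+996): 996 + j30 → |·| = √(996²+30²) = √992916 ≈ 996.45, ∠ = arctan(30/996) ≈ 1.73°
|G| = 1000 · 30.067 / 9.3277e+05 ≈ 0.032234
Gain = 20 log₁₀(0.032234) ≈ -29.83 dB
∠G = 86.19° − 161.09° = -74.90°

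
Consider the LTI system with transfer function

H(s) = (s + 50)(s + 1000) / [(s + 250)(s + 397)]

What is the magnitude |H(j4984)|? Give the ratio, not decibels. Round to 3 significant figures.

1.02

At s = jω = j4984:
zero (s+50): 50 + j4984 → |·| = √(50²+4984²) = √24842756 ≈ 4984.3, ∠ = arctan(4984/50) ≈ 89.43°
zero (s+1000): 1000 + j4984 → |·| = √(1000²+4984²) = √25840256 ≈ 5083.3, ∠ = arctan(4984/1000) ≈ 78.65°
pole (s+250): 250 + j4984 → |·| = √(250²+4984²) = √24902756 ≈ 4990.3, ∠ = arctan(4984/250) ≈ 87.13°
pole (s+397): 397 + j4984 → |·| = √(397²+4984²) = √24997865 ≈ 4999.8, ∠ = arctan(4984/397) ≈ 85.45°
|H| = 1 · 2.5337e+07 / 2.4951e+07 ≈ 1.0155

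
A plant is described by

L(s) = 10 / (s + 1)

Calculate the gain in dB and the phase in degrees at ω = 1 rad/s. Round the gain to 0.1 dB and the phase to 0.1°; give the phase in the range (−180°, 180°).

17.0 dB, -45.0°

At s = jω = j1:
pole (s+1): 1 + j1 → |·| = √(1²+1²) = √2 ≈ 1.4142, ∠ = arctan(1/1) ≈ 45.00°
|L| = 10 / 1.4142 ≈ 7.0711
Gain = 20 log₁₀(7.0711) ≈ 16.99 dB
∠L = 0.00° − 45.00° = -45.00°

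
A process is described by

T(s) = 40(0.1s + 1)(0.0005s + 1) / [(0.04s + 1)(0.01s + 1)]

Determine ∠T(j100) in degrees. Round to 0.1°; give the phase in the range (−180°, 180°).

At ω = 100 rad/s:
zero (1 + j100·0.1) = 1 + j10 → |·| ≈ 10.05, ∠ ≈ 84.29°
zero (1 + j100·0.0005) = 1 + j0.05 → |·| ≈ 1.0012, ∠ ≈ 2.86°
pole (1 + j100·0.04) = 1 + j4 → |·| ≈ 4.1231, ∠ ≈ 75.96°
pole (1 + j100·0.01) = 1 + j1 → |·| ≈ 1.4142, ∠ ≈ 45.00°
∠T = (84.29° + 2.86°) − (75.96° + 45.00°) = -33.81°

-33.8°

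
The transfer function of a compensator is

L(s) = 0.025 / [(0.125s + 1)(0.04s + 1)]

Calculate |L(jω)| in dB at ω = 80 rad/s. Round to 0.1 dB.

-62.6 dB

At ω = 80 rad/s:
pole (1 + j80·0.125) = 1 + j10 → |·| ≈ 10.05, ∠ ≈ 84.29°
pole (1 + j80·0.04) = 1 + j3.2 → |·| ≈ 3.3526, ∠ ≈ 72.65°
|L| = 0.025 · 1 / (10.05 · 3.3526) ≈ 0.00074198
Gain = 20 log₁₀(0.00074198) ≈ -62.59 dB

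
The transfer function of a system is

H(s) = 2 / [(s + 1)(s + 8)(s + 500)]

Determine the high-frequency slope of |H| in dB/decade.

-60 dB/decade

Each pole contributes −20 dB/decade at high frequency; each zero contributes +20 dB/decade.
Net: 0 zero(s) − 3 pole(s) → -60 dB/decade.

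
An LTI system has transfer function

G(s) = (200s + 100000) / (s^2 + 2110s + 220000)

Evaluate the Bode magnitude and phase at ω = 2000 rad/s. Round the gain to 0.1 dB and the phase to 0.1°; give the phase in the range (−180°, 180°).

-22.8 dB, -55.9°

Substitute s = j2000:
Numerator: 200(j2000) + 100000 = 100000 + j400000
Denominator: (j2000)^2 + 2110(j2000) + 220000 = -3780000 + j4220000
|N| = √(100000² + 400000²) ≈ 4.1231e+05, ∠N ≈ 75.96°
|D| = √(3780000² + 4220000²) ≈ 5.6654e+06, ∠D ≈ 131.85°
|G| = 4.1231e+05 / 5.6654e+06 ≈ 0.072777
Gain = 20 log₁₀(0.072777) ≈ -22.76 dB
∠G = 75.96° − 131.85° = -55.89°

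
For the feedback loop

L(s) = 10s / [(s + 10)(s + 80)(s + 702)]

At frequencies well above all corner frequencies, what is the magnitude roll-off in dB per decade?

Each pole contributes −20 dB/decade at high frequency; each zero contributes +20 dB/decade.
Net: 1 zero(s) − 3 pole(s) → -40 dB/decade.

-40 dB/decade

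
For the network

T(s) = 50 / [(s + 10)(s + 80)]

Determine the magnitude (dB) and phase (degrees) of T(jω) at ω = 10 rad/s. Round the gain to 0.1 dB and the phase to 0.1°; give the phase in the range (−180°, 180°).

-27.2 dB, -52.1°

At s = jω = j10:
pole (s+10): 10 + j10 → |·| = √(10²+10²) = √200 ≈ 14.142, ∠ = arctan(10/10) ≈ 45.00°
pole (s+80): 80 + j10 → |·| = √(80²+10²) = √6500 ≈ 80.623, ∠ = arctan(10/80) ≈ 7.13°
|T| = 50 / 1140.2 ≈ 0.043852
Gain = 20 log₁₀(0.043852) ≈ -27.16 dB
∠T = 0.00° − 52.13° = -52.13°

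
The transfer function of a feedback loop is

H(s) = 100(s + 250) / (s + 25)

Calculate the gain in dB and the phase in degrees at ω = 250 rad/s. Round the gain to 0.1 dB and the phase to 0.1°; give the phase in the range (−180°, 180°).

At s = jω = j250:
zero (s+250): 250 + j250 → |·| = √(250²+250²) = √125000 ≈ 353.55, ∠ = arctan(250/250) ≈ 45.00°
pole (s+25): 25 + j250 → |·| = √(25²+250²) = √63125 ≈ 251.25, ∠ = arctan(250/25) ≈ 84.29°
|H| = 100 · 353.55 / 251.25 ≈ 140.72
Gain = 20 log₁₀(140.72) ≈ 42.97 dB
∠H = 45.00° − 84.29° = -39.29°

43.0 dB, -39.3°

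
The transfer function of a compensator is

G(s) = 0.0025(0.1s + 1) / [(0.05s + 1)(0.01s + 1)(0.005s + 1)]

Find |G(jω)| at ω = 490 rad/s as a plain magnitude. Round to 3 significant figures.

0.000378

At ω = 490 rad/s:
zero (1 + j490·0.1) = 1 + j49 → |·| ≈ 49.01, ∠ ≈ 88.83°
pole (1 + j490·0.05) = 1 + j24.5 → |·| ≈ 24.52, ∠ ≈ 87.66°
pole (1 + j490·0.01) = 1 + j4.9 → |·| ≈ 5.001, ∠ ≈ 78.47°
pole (1 + j490·0.005) = 1 + j2.45 → |·| ≈ 2.6462, ∠ ≈ 67.80°
|G| = 0.0025 · 49.01 / (24.52 · 5.001 · 2.6462) ≈ 0.00037759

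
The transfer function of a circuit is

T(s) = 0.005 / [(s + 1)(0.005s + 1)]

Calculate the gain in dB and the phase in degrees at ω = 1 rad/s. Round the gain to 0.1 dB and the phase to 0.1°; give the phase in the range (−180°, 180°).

-49.0 dB, -45.3°

At ω = 1 rad/s:
pole (1 + j1·1) = 1 + j1 → |·| ≈ 1.4142, ∠ ≈ 45.00°
pole (1 + j1·0.005) = 1 + j0.005 → |·| ≈ 1, ∠ ≈ 0.29°
|T| = 0.005 · 1 / (1.4142 · 1) ≈ 0.0035356
Gain = 20 log₁₀(0.0035356) ≈ -49.03 dB
∠T = (0°) − (45.00° + 0.29°) = -45.29°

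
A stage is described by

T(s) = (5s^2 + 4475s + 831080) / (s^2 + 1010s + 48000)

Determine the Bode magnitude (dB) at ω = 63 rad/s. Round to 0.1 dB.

Substitute s = j63:
Numerator: 5(j63)^2 + 4475(j63) + 831080 = 811235 + j281925
Denominator: (j63)^2 + 1010(j63) + 48000 = 44031 + j63630
|N| = √(811235² + 281925²) ≈ 8.5883e+05, ∠N ≈ 19.16°
|D| = √(44031² + 63630²) ≈ 77379, ∠D ≈ 55.32°
|T| = 8.5883e+05 / 77379 ≈ 11.099
Gain = 20 log₁₀(11.099) ≈ 20.91 dB

20.9 dB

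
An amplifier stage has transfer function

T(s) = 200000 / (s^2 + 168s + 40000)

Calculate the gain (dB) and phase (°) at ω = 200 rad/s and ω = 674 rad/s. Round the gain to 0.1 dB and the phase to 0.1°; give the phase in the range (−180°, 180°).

ω = 200: 15.5 dB, -90.0°; ω = 674: -6.6 dB, -164.7°

At s = jω = j200:
quadratic: (j200)² + 168·j200 + 40000 = 0 + j33600 → |·| ≈ 33600, ∠ ≈ 90.00°
|T| = 200000 / 33600 ≈ 5.9524
Gain = 20 log₁₀(5.9524) ≈ 15.49 dB
∠T = 0.00° − 90.00° = -90.00°

At s = jω = j674:
quadratic: (j674)² + 168·j674 + 40000 = -414276 + j113232 → |·| ≈ 4.2947e+05, ∠ ≈ 164.71°
|T| = 200000 / 4.2947e+05 ≈ 0.46569
Gain = 20 log₁₀(0.46569) ≈ -6.64 dB
∠T = 0.00° − 164.71° = -164.71°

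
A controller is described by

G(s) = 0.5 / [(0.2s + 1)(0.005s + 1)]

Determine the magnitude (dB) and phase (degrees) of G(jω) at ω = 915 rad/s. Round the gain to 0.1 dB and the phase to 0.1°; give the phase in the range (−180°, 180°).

At ω = 915 rad/s:
pole (1 + j915·0.2) = 1 + j183 → |·| ≈ 183, ∠ ≈ 89.69°
pole (1 + j915·0.005) = 1 + j4.575 → |·| ≈ 4.683, ∠ ≈ 77.67°
|G| = 0.5 · 1 / (183 · 4.683) ≈ 0.00058344
Gain = 20 log₁₀(0.00058344) ≈ -64.68 dB
∠G = (0°) − (89.69° + 77.67°) = -167.36°

-64.7 dB, -167.4°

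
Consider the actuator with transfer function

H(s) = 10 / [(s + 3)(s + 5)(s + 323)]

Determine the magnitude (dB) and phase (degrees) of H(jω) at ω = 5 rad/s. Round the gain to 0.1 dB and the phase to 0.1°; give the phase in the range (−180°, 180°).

At s = jω = j5:
pole (s+3): 3 + j5 → |·| = √(3²+5²) = √34 ≈ 5.831, ∠ = arctan(5/3) ≈ 59.04°
pole (s+5): 5 + j5 → |·| = √(5²+5²) = √50 ≈ 7.0711, ∠ = arctan(5/5) ≈ 45.00°
pole (s+323): 323 + j5 → |·| = √(323²+5²) = √104354 ≈ 323.04, ∠ = arctan(5/323) ≈ 0.89°
|H| = 10 / 13319 ≈ 0.00075081
Gain = 20 log₁₀(0.00075081) ≈ -62.49 dB
∠H = 0.00° − 104.93° = -104.93°

-62.5 dB, -104.9°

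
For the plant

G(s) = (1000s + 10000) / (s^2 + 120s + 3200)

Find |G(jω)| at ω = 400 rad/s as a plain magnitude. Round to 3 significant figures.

Substitute s = j400:
Numerator: 1000(j400) + 10000 = 10000 + j400000
Denominator: (j400)^2 + 120(j400) + 3200 = -156800 + j48000
|N| = √(10000² + 400000²) ≈ 4.0012e+05, ∠N ≈ 88.57°
|D| = √(156800² + 48000²) ≈ 1.6398e+05, ∠D ≈ 162.98°
|G| = 4.0012e+05 / 1.6398e+05 ≈ 2.4401

2.44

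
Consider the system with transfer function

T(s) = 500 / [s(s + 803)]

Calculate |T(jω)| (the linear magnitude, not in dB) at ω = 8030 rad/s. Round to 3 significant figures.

At s = jω = j8030:
pole (s+803): 803 + j8030 → |·| = √(803²+8030²) = √65125709 ≈ 8070.1, ∠ = arctan(8030/803) ≈ 84.29°
pole at origin: |s| = 8030, ∠ = 90.00° (in denominator)
|T| = 500 / 6.4803e+07 ≈ 7.7157e-06

7.72e-06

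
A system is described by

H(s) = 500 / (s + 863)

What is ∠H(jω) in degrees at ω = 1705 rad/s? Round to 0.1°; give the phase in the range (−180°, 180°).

-63.2°

Substitute s = j1705:
Numerator: 500 = 500 + j0
Denominator: (j1705) + 863 = 863 + j1705
|N| = √(500² + 0²) ≈ 500, ∠N ≈ 0.00°
|D| = √(863² + 1705²) ≈ 1911, ∠D ≈ 63.15°
∠H = 0.00° − 63.15° = -63.15°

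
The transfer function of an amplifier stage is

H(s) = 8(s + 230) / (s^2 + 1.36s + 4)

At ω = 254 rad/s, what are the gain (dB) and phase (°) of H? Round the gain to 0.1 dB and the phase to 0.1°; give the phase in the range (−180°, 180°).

-27.4 dB, -131.9°

At s = jω = j254:
zero (s+230): 230 + j254 → |·| = √(230²+254²) = √117416 ≈ 342.66, ∠ = arctan(254/230) ≈ 47.84°
quadratic: (j254)² + 1.36·j254 + 4 = -64512 + j345.44 → |·| ≈ 64513, ∠ ≈ 179.69°
|H| = 8 · 342.66 / 64513 ≈ 0.042492
Gain = 20 log₁₀(0.042492) ≈ -27.43 dB
∠H = 47.84° − 179.69° = -131.85°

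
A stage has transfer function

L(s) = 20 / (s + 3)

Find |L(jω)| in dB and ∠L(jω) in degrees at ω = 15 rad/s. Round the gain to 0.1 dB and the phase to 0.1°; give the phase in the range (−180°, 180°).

2.3 dB, -78.7°

Substitute s = j15:
Numerator: 20 = 20 + j0
Denominator: (j15) + 3 = 3 + j15
|N| = √(20² + 0²) ≈ 20, ∠N ≈ 0.00°
|D| = √(3² + 15²) ≈ 15.297, ∠D ≈ 78.69°
|L| = 20 / 15.297 ≈ 1.3074
Gain = 20 log₁₀(1.3074) ≈ 2.33 dB
∠L = 0.00° − 78.69° = -78.69°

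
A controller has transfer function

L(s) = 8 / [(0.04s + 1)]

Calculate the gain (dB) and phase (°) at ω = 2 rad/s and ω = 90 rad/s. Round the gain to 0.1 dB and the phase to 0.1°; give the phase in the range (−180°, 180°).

At ω = 2 rad/s:
pole (1 + j2·0.04) = 1 + j0.08 → |·| ≈ 1.0032, ∠ ≈ 4.57°
|L| = 8 · 1 / (1.0032) ≈ 7.9745
Gain = 20 log₁₀(7.9745) ≈ 18.03 dB
∠L = (0°) − (4.57°) = -4.57°

At ω = 90 rad/s:
pole (1 + j90·0.04) = 1 + j3.6 → |·| ≈ 3.7363, ∠ ≈ 74.48°
|L| = 8 · 1 / (3.7363) ≈ 2.1412
Gain = 20 log₁₀(2.1412) ≈ 6.61 dB
∠L = (0°) − (74.48°) = -74.48°

ω = 2: 18.0 dB, -4.6°; ω = 90: 6.6 dB, -74.5°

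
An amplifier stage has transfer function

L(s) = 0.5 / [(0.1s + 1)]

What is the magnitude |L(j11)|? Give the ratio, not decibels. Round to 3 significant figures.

At ω = 11 rad/s:
pole (1 + j11·0.1) = 1 + j1.1 → |·| ≈ 1.4866, ∠ ≈ 47.73°
|L| = 0.5 · 1 / (1.4866) ≈ 0.33634

0.336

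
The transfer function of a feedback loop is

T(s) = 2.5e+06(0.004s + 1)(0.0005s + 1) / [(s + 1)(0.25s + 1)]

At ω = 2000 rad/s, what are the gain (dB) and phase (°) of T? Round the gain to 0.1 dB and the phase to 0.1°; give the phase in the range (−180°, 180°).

At ω = 2000 rad/s:
zero (1 + j2000·0.004) = 1 + j8 → |·| ≈ 8.0623, ∠ ≈ 82.87°
zero (1 + j2000·0.0005) = 1 + j1 → |·| ≈ 1.4142, ∠ ≈ 45.00°
pole (1 + j2000·1) = 1 + j2000 → |·| ≈ 2000, ∠ ≈ 89.97°
pole (1 + j2000·0.25) = 1 + j500 → |·| ≈ 500, ∠ ≈ 89.89°
|T| = 2.5e+06 · 8.0623 · 1.4142 / (2000 · 500) ≈ 28.504
Gain = 20 log₁₀(28.504) ≈ 29.10 dB
∠T = (82.87° + 45.00°) − (89.97° + 89.89°) = -51.99°

29.1 dB, -52.0°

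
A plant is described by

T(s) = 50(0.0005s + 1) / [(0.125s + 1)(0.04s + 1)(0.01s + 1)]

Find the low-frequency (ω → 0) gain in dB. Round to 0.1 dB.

34.0 dB

T(0) = 50 · 1 / 1 = 50
20 log₁₀(50) ≈ 33.98 dB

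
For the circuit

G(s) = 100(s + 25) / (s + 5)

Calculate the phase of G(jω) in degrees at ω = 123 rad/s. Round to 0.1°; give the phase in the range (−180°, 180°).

-9.2°

At s = jω = j123:
zero (s+25): 25 + j123 → |·| = √(25²+123²) = √15754 ≈ 125.51, ∠ = arctan(123/25) ≈ 78.51°
pole (s+5): 5 + j123 → |·| = √(5²+123²) = √15154 ≈ 123.1, ∠ = arctan(123/5) ≈ 87.67°
∠G = 78.51° − 87.67° = -9.16°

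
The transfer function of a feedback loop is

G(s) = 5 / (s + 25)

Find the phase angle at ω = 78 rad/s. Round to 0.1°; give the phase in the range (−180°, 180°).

-72.2°

At s = jω = j78:
pole (s+25): 25 + j78 → |·| = √(25²+78²) = √6709 ≈ 81.908, ∠ = arctan(78/25) ≈ 72.23°
∠G = 0.00° − 72.23° = -72.23°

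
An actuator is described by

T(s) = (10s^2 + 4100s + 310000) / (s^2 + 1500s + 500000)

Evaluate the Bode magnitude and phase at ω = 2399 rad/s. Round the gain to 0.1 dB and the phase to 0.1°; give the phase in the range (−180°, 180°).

Substitute s = j2399:
Numerator: 10(j2399)^2 + 4100(j2399) + 310000 = -57242010 + j9835900
Denominator: (j2399)^2 + 1500(j2399) + 500000 = -5255201 + j3598500
|N| = √(57242010² + 9835900²) ≈ 5.8081e+07, ∠N ≈ 170.25°
|D| = √(5255201² + 3598500²) ≈ 6.3692e+06, ∠D ≈ 145.60°
|T| = 5.8081e+07 / 6.3692e+06 ≈ 9.119
Gain = 20 log₁₀(9.119) ≈ 19.20 dB
∠T = 170.25° − 145.60° = 24.65°

19.2 dB, 24.7°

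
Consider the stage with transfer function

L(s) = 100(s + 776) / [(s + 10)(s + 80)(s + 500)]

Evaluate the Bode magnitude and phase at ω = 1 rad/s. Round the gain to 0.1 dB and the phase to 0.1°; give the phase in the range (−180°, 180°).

At s = jω = j1:
zero (s+776): 776 + j1 → |·| = √(776²+1²) = √602177 ≈ 776, ∠ = arctan(1/776) ≈ 0.07°
pole (s+10): 10 + j1 → |·| = √(10²+1²) = √101 ≈ 10.05, ∠ = arctan(1/10) ≈ 5.71°
pole (s+80): 80 + j1 → |·| = √(80²+1²) = √6401 ≈ 80.006, ∠ = arctan(1/80) ≈ 0.72°
pole (s+500): 500 + j1 → |·| = √(500²+1²) = √250001 ≈ 500, ∠ = arctan(1/500) ≈ 0.11°
|L| = 100 · 776 / 4.0203e+05 ≈ 0.19302
Gain = 20 log₁₀(0.19302) ≈ -14.29 dB
∠L = 0.07° − 6.54° = -6.47°

-14.3 dB, -6.5°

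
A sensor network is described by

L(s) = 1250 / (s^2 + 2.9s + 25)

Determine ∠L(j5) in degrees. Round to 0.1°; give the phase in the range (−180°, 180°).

At s = jω = j5:
quadratic: (j5)² + 2.9·j5 + 25 = 0 + j14.5 → |·| ≈ 14.5, ∠ ≈ 90.00°
∠L = 0.00° − 90.00° = -90.00°

-90.0°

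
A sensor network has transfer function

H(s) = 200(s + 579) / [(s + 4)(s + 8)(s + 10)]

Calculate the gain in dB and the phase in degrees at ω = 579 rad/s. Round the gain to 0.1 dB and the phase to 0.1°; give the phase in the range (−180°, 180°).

At s = jω = j579:
zero (s+579): 579 + j579 → |·| = √(579²+579²) = √670482 ≈ 818.83, ∠ = arctan(579/579) ≈ 45.00°
pole (s+4): 4 + j579 → |·| = √(4²+579²) = √335257 ≈ 579.01, ∠ = arctan(579/4) ≈ 89.60°
pole (s+8): 8 + j579 → |·| = √(8²+579²) = √335305 ≈ 579.06, ∠ = arctan(579/8) ≈ 89.21°
pole (s+10): 10 + j579 → |·| = √(10²+579²) = √335341 ≈ 579.09, ∠ = arctan(579/10) ≈ 89.01°
|H| = 200 · 818.83 / 1.9416e+08 ≈ 0.00084346
Gain = 20 log₁₀(0.00084346) ≈ -61.48 dB
∠H = 45.00° − 267.82° = -222.82° ≡ 137.18° (principal value)

-61.5 dB, 137.2°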